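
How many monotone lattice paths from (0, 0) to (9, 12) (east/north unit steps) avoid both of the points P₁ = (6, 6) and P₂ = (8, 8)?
Number of paths = 179684

Inclusion–exclusion. Total paths: C(21, 9) = 293930. Through P₁: C(12, 6)·C(9, 3) = 77616. Through P₂: C(16, 8)·C(5, 1) = 64350. Since P₁ is strictly southwest of P₂, a monotone path through both must visit P₁ then P₂; paths through both = C(12, 6)·C(4, 2)·C(5, 1) = 27720. Avoid both = 293930 − 77616 − 64350 + 27720 = 179684.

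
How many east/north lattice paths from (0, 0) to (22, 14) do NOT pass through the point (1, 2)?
Number of paths = 2731845240

Total paths from (0, 0) to (22, 14): C(36, 22) = 3796297200. Paths through (1, 2): (paths (0, 0) → (1, 2)) × (paths (1, 2) → (22, 14)) = C(3, 1) · C(33, 21) = 3 · 354817320 = 1064451960. Avoidance count = 3796297200 − 1064451960 = 2731845240.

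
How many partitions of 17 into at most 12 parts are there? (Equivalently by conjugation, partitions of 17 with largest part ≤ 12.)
p(17, parts ≤ 12) = 285

Use the recurrence p(n, m) = p(n, m−1) + p(n−m, m): either the largest part is < m (count p(n, m−1)) or the largest part is exactly m (remove one copy of m, count p(n−m, m)). With p(0, ·) = 1 this gives p(17, parts ≤ 12) = 285. (By conjugating Young diagrams, this also counts partitions of 17 into at most 12 parts.)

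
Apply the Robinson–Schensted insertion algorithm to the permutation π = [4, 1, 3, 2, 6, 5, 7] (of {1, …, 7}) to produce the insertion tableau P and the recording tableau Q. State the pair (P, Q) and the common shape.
P = [1, 2, 5, 7] / [3, 6] / [4];  Q = [1, 3, 5, 7] / [2, 6] / [4];  common shape = (4, 2, 1)

Row-insert the values π_1, π_2, … into P one at a time, bumping the leftmost entry strictly greater than the inserted value down to the next row. The recording tableau Q records, in position (i, j), the step at which that cell was added to P.
  Insert 4 (step 1): P = [4];  Q = [1]
  Insert 1 (step 2): P = [1] / [4];  Q = [1] / [2]
  Insert 3 (step 3): P = [1, 3] / [4];  Q = [1, 3] / [2]
  Insert 2 (step 4): P = [1, 2] / [3] / [4];  Q = [1, 3] / [2] / [4]
  Insert 6 (step 5): P = [1, 2, 6] / [3] / [4];  Q = [1, 3, 5] / [2] / [4]
  Insert 5 (step 6): P = [1, 2, 5] / [3, 6] / [4];  Q = [1, 3, 5] / [2, 6] / [4]
  Insert 7 (step 7): P = [1, 2, 5, 7] / [3, 6] / [4];  Q = [1, 3, 5, 7] / [2, 6] / [4]
Final shape: (4, 2, 1).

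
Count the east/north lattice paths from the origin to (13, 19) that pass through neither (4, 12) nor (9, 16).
Number of paths = 263074875

Inclusion–exclusion. Total paths: C(32, 13) = 347373600. Through P₁: C(16, 4)·C(16, 9) = 20820800. Through P₂: C(25, 9)·C(7, 4) = 71504125. Since P₁ is strictly southwest of P₂, a monotone path through both must visit P₁ then P₂; paths through both = C(16, 4)·C(9, 5)·C(7, 4) = 8026200. Avoid both = 347373600 − 20820800 − 71504125 + 8026200 = 263074875.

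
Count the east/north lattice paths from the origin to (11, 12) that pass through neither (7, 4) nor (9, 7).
Number of paths = 1017788

Inclusion–exclusion. Total paths: C(23, 11) = 1352078. Through P₁: C(11, 7)·C(12, 4) = 163350. Through P₂: C(16, 9)·C(7, 2) = 240240. Since P₁ is strictly southwest of P₂, a monotone path through both must visit P₁ then P₂; paths through both = C(11, 7)·C(5, 2)·C(7, 2) = 69300. Avoid both = 1352078 − 163350 − 240240 + 69300 = 1017788.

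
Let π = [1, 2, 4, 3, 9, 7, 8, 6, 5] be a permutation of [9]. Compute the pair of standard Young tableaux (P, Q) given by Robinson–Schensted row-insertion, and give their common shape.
P = [1, 2, 3, 5, 8] / [4, 6] / [7] / [9];  Q = [1, 2, 3, 5, 7] / [4, 6] / [8] / [9];  common shape = (5, 2, 1, 1)

Row-insert the values π_1, π_2, … into P one at a time, bumping the leftmost entry strictly greater than the inserted value down to the next row. The recording tableau Q records, in position (i, j), the step at which that cell was added to P.
  Insert 1 (step 1): P = [1];  Q = [1]
  Insert 2 (step 2): P = [1, 2];  Q = [1, 2]
  Insert 4 (step 3): P = [1, 2, 4];  Q = [1, 2, 3]
  Insert 3 (step 4): P = [1, 2, 3] / [4];  Q = [1, 2, 3] / [4]
  Insert 9 (step 5): P = [1, 2, 3, 9] / [4];  Q = [1, 2, 3, 5] / [4]
  Insert 7 (step 6): P = [1, 2, 3, 7] / [4, 9];  Q = [1, 2, 3, 5] / [4, 6]
  Insert 8 (step 7): P = [1, 2, 3, 7, 8] / [4, 9];  Q = [1, 2, 3, 5, 7] / [4, 6]
  Insert 6 (step 8): P = [1, 2, 3, 6, 8] / [4, 7] / [9];  Q = [1, 2, 3, 5, 7] / [4, 6] / [8]
  Insert 5 (step 9): P = [1, 2, 3, 5, 8] / [4, 6] / [7] / [9];  Q = [1, 2, 3, 5, 7] / [4, 6] / [8] / [9]
Final shape: (5, 2, 1, 1).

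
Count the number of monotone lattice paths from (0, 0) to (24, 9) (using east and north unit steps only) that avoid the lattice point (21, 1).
Number of paths = 38563470

Total paths from (0, 0) to (24, 9): C(33, 24) = 38567100. Paths through (21, 1): (paths (0, 0) → (21, 1)) × (paths (21, 1) → (24, 9)) = C(22, 21) · C(11, 3) = 22 · 165 = 3630. Avoidance count = 38567100 − 3630 = 38563470.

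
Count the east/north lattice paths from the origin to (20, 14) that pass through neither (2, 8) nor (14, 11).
Number of paths = 1013217120

Inclusion–exclusion. Total paths: C(34, 20) = 1391975640. Through P₁: C(10, 2)·C(24, 18) = 6056820. Through P₂: C(25, 14)·C(9, 6) = 374421600. Since P₁ is strictly southwest of P₂, a monotone path through both must visit P₁ then P₂; paths through both = C(10, 2)·C(15, 12)·C(9, 6) = 1719900. Avoid both = 1391975640 − 6056820 − 374421600 + 1719900 = 1013217120.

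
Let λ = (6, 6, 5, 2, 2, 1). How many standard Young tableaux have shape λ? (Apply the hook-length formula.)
# SYT of shape (6, 6, 5, 2, 2, 1) = 1425854430

Hook-length formula: f^λ = n! / Π hook(c), product over all cells c of the Young diagram. For λ = (6, 6, 5, 2, 2, 1), n = 22 boxes. Hook lengths by row (left-to-right, top-to-bottom): [11, 9, 6, 5, 4, 2]; [10, 8, 5, 4, 3, 1]; [8, 6, 3, 2, 1]; [4, 2]; [3, 1]; [1]. Product of hooks = 788299776000. So f^λ = 22! / 788299776000 = 1124000727777607680000 / 788299776000 = 1425854430.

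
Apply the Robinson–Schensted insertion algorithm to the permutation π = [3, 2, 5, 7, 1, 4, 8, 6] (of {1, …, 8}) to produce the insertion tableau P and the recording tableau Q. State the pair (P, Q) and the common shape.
P = [1, 4, 6, 8] / [2, 5, 7] / [3];  Q = [1, 3, 4, 7] / [2, 6, 8] / [5];  common shape = (4, 3, 1)

Row-insert the values π_1, π_2, … into P one at a time, bumping the leftmost entry strictly greater than the inserted value down to the next row. The recording tableau Q records, in position (i, j), the step at which that cell was added to P.
  Insert 3 (step 1): P = [3];  Q = [1]
  Insert 2 (step 2): P = [2] / [3];  Q = [1] / [2]
  Insert 5 (step 3): P = [2, 5] / [3];  Q = [1, 3] / [2]
  Insert 7 (step 4): P = [2, 5, 7] / [3];  Q = [1, 3, 4] / [2]
  Insert 1 (step 5): P = [1, 5, 7] / [2] / [3];  Q = [1, 3, 4] / [2] / [5]
  Insert 4 (step 6): P = [1, 4, 7] / [2, 5] / [3];  Q = [1, 3, 4] / [2, 6] / [5]
  Insert 8 (step 7): P = [1, 4, 7, 8] / [2, 5] / [3];  Q = [1, 3, 4, 7] / [2, 6] / [5]
  Insert 6 (step 8): P = [1, 4, 6, 8] / [2, 5, 7] / [3];  Q = [1, 3, 4, 7] / [2, 6, 8] / [5]
Final shape: (4, 3, 1).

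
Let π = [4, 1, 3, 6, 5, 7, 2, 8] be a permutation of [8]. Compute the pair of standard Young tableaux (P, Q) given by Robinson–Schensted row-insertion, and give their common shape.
P = [1, 2, 5, 7, 8] / [3, 6] / [4];  Q = [1, 3, 4, 6, 8] / [2, 5] / [7];  common shape = (5, 2, 1)

Row-insert the values π_1, π_2, … into P one at a time, bumping the leftmost entry strictly greater than the inserted value down to the next row. The recording tableau Q records, in position (i, j), the step at which that cell was added to P.
  Insert 4 (step 1): P = [4];  Q = [1]
  Insert 1 (step 2): P = [1] / [4];  Q = [1] / [2]
  Insert 3 (step 3): P = [1, 3] / [4];  Q = [1, 3] / [2]
  Insert 6 (step 4): P = [1, 3, 6] / [4];  Q = [1, 3, 4] / [2]
  Insert 5 (step 5): P = [1, 3, 5] / [4, 6];  Q = [1, 3, 4] / [2, 5]
  Insert 7 (step 6): P = [1, 3, 5, 7] / [4, 6];  Q = [1, 3, 4, 6] / [2, 5]
  Insert 2 (step 7): P = [1, 2, 5, 7] / [3, 6] / [4];  Q = [1, 3, 4, 6] / [2, 5] / [7]
  Insert 8 (step 8): P = [1, 2, 5, 7, 8] / [3, 6] / [4];  Q = [1, 3, 4, 6, 8] / [2, 5] / [7]
Final shape: (5, 2, 1).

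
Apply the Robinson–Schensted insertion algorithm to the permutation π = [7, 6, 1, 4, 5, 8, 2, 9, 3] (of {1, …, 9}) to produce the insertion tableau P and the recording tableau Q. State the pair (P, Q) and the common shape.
P = [1, 2, 3, 8, 9] / [4, 5] / [6] / [7];  Q = [1, 4, 5, 6, 8] / [2, 9] / [3] / [7];  common shape = (5, 2, 1, 1)

Row-insert the values π_1, π_2, … into P one at a time, bumping the leftmost entry strictly greater than the inserted value down to the next row. The recording tableau Q records, in position (i, j), the step at which that cell was added to P.
  Insert 7 (step 1): P = [7];  Q = [1]
  Insert 6 (step 2): P = [6] / [7];  Q = [1] / [2]
  Insert 1 (step 3): P = [1] / [6] / [7];  Q = [1] / [2] / [3]
  Insert 4 (step 4): P = [1, 4] / [6] / [7];  Q = [1, 4] / [2] / [3]
  Insert 5 (step 5): P = [1, 4, 5] / [6] / [7];  Q = [1, 4, 5] / [2] / [3]
  Insert 8 (step 6): P = [1, 4, 5, 8] / [6] / [7];  Q = [1, 4, 5, 6] / [2] / [3]
  Insert 2 (step 7): P = [1, 2, 5, 8] / [4] / [6] / [7];  Q = [1, 4, 5, 6] / [2] / [3] / [7]
  Insert 9 (step 8): P = [1, 2, 5, 8, 9] / [4] / [6] / [7];  Q = [1, 4, 5, 6, 8] / [2] / [3] / [7]
  Insert 3 (step 9): P = [1, 2, 3, 8, 9] / [4, 5] / [6] / [7];  Q = [1, 4, 5, 6, 8] / [2, 9] / [3] / [7]
Final shape: (5, 2, 1, 1).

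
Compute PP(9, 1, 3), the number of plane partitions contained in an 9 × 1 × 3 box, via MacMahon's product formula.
PP(9, 1, 3) = 220

Evaluate the triple product over i = 1..9, j = 1..1, k = 1..3. The factors are (2/1) · (3/2) · (4/3) · (3/2) · (4/3) · (5/4) · (4/3) · (5/4) · … (27 factors total). The numerators and denominators telescope so the product is an integer; carrying out the multiplication exactly gives PP(9, 1, 3) = 220.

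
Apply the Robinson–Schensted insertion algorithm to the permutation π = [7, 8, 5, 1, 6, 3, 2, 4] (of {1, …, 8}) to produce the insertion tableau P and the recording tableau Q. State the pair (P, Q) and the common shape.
P = [1, 2, 4] / [3, 6] / [5, 8] / [7];  Q = [1, 2, 8] / [3, 5] / [4, 6] / [7];  common shape = (3, 2, 2, 1)

Row-insert the values π_1, π_2, … into P one at a time, bumping the leftmost entry strictly greater than the inserted value down to the next row. The recording tableau Q records, in position (i, j), the step at which that cell was added to P.
  Insert 7 (step 1): P = [7];  Q = [1]
  Insert 8 (step 2): P = [7, 8];  Q = [1, 2]
  Insert 5 (step 3): P = [5, 8] / [7];  Q = [1, 2] / [3]
  Insert 1 (step 4): P = [1, 8] / [5] / [7];  Q = [1, 2] / [3] / [4]
  Insert 6 (step 5): P = [1, 6] / [5, 8] / [7];  Q = [1, 2] / [3, 5] / [4]
  Insert 3 (step 6): P = [1, 3] / [5, 6] / [7, 8];  Q = [1, 2] / [3, 5] / [4, 6]
  Insert 2 (step 7): P = [1, 2] / [3, 6] / [5, 8] / [7];  Q = [1, 2] / [3, 5] / [4, 6] / [7]
  Insert 4 (step 8): P = [1, 2, 4] / [3, 6] / [5, 8] / [7];  Q = [1, 2, 8] / [3, 5] / [4, 6] / [7]
Final shape: (3, 2, 2, 1).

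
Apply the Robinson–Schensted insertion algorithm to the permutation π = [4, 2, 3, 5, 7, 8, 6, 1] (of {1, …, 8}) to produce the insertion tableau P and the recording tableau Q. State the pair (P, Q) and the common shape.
P = [1, 3, 5, 6, 8] / [2, 7] / [4];  Q = [1, 3, 4, 5, 6] / [2, 7] / [8];  common shape = (5, 2, 1)

Row-insert the values π_1, π_2, … into P one at a time, bumping the leftmost entry strictly greater than the inserted value down to the next row. The recording tableau Q records, in position (i, j), the step at which that cell was added to P.
  Insert 4 (step 1): P = [4];  Q = [1]
  Insert 2 (step 2): P = [2] / [4];  Q = [1] / [2]
  Insert 3 (step 3): P = [2, 3] / [4];  Q = [1, 3] / [2]
  Insert 5 (step 4): P = [2, 3, 5] / [4];  Q = [1, 3, 4] / [2]
  Insert 7 (step 5): P = [2, 3, 5, 7] / [4];  Q = [1, 3, 4, 5] / [2]
  Insert 8 (step 6): P = [2, 3, 5, 7, 8] / [4];  Q = [1, 3, 4, 5, 6] / [2]
  Insert 6 (step 7): P = [2, 3, 5, 6, 8] / [4, 7];  Q = [1, 3, 4, 5, 6] / [2, 7]
  Insert 1 (step 8): P = [1, 3, 5, 6, 8] / [2, 7] / [4];  Q = [1, 3, 4, 5, 6] / [2, 7] / [8]
Final shape: (5, 2, 1).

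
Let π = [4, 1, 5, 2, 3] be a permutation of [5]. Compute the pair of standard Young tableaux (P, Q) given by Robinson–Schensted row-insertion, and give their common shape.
P = [1, 2, 3] / [4, 5];  Q = [1, 3, 5] / [2, 4];  common shape = (3, 2)

Row-insert the values π_1, π_2, … into P one at a time, bumping the leftmost entry strictly greater than the inserted value down to the next row. The recording tableau Q records, in position (i, j), the step at which that cell was added to P.
  Insert 4 (step 1): P = [4];  Q = [1]
  Insert 1 (step 2): P = [1] / [4];  Q = [1] / [2]
  Insert 5 (step 3): P = [1, 5] / [4];  Q = [1, 3] / [2]
  Insert 2 (step 4): P = [1, 2] / [4, 5];  Q = [1, 3] / [2, 4]
  Insert 3 (step 5): P = [1, 2, 3] / [4, 5];  Q = [1, 3, 5] / [2, 4]
Final shape: (3, 2).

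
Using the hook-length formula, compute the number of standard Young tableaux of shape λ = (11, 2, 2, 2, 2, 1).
# SYT of shape (11, 2, 2, 2, 2, 1) = 3464175

Hook-length formula: f^λ = n! / Π hook(c), product over all cells c of the Young diagram. For λ = (11, 2, 2, 2, 2, 1), n = 20 boxes. Hook lengths by row (left-to-right, top-to-bottom): [16, 14, 9, 8, 7, 6, 5, 4, 3, 2, 1]; [6, 4]; [5, 3]; [4, 2]; [3, 1]; [1]. Product of hooks = 702303436800. So f^λ = 20! / 702303436800 = 2432902008176640000 / 702303436800 = 3464175.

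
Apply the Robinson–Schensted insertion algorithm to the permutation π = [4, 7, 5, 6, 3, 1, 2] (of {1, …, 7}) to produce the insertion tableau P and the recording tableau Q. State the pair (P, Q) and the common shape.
P = [1, 2, 6] / [3, 5] / [4] / [7];  Q = [1, 2, 4] / [3, 7] / [5] / [6];  common shape = (3, 2, 1, 1)

Row-insert the values π_1, π_2, … into P one at a time, bumping the leftmost entry strictly greater than the inserted value down to the next row. The recording tableau Q records, in position (i, j), the step at which that cell was added to P.
  Insert 4 (step 1): P = [4];  Q = [1]
  Insert 7 (step 2): P = [4, 7];  Q = [1, 2]
  Insert 5 (step 3): P = [4, 5] / [7];  Q = [1, 2] / [3]
  Insert 6 (step 4): P = [4, 5, 6] / [7];  Q = [1, 2, 4] / [3]
  Insert 3 (step 5): P = [3, 5, 6] / [4] / [7];  Q = [1, 2, 4] / [3] / [5]
  Insert 1 (step 6): P = [1, 5, 6] / [3] / [4] / [7];  Q = [1, 2, 4] / [3] / [5] / [6]
  Insert 2 (step 7): P = [1, 2, 6] / [3, 5] / [4] / [7];  Q = [1, 2, 4] / [3, 7] / [5] / [6]
Final shape: (3, 2, 1, 1).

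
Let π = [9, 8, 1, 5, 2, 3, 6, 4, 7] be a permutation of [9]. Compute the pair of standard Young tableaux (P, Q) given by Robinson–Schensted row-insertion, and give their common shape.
P = [1, 2, 3, 4, 7] / [5, 6] / [8] / [9];  Q = [1, 4, 6, 7, 9] / [2, 8] / [3] / [5];  common shape = (5, 2, 1, 1)

Row-insert the values π_1, π_2, … into P one at a time, bumping the leftmost entry strictly greater than the inserted value down to the next row. The recording tableau Q records, in position (i, j), the step at which that cell was added to P.
  Insert 9 (step 1): P = [9];  Q = [1]
  Insert 8 (step 2): P = [8] / [9];  Q = [1] / [2]
  Insert 1 (step 3): P = [1] / [8] / [9];  Q = [1] / [2] / [3]
  Insert 5 (step 4): P = [1, 5] / [8] / [9];  Q = [1, 4] / [2] / [3]
  Insert 2 (step 5): P = [1, 2] / [5] / [8] / [9];  Q = [1, 4] / [2] / [3] / [5]
  Insert 3 (step 6): P = [1, 2, 3] / [5] / [8] / [9];  Q = [1, 4, 6] / [2] / [3] / [5]
  Insert 6 (step 7): P = [1, 2, 3, 6] / [5] / [8] / [9];  Q = [1, 4, 6, 7] / [2] / [3] / [5]
  Insert 4 (step 8): P = [1, 2, 3, 4] / [5, 6] / [8] / [9];  Q = [1, 4, 6, 7] / [2, 8] / [3] / [5]
  Insert 7 (step 9): P = [1, 2, 3, 4, 7] / [5, 6] / [8] / [9];  Q = [1, 4, 6, 7, 9] / [2, 8] / [3] / [5]
Final shape: (5, 2, 1, 1).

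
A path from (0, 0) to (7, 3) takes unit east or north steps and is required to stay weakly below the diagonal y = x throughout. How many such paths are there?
Number of paths = 75

By the reflection principle (André's argument), the number of monotone paths to (7, 3) with n ≤ m that never go above y = x is C(10, 7) − C(10, 8) = 120 − 45 = 75.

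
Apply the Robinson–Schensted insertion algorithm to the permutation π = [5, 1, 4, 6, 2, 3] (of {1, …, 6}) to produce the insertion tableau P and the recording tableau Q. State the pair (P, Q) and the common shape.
P = [1, 2, 3] / [4, 6] / [5];  Q = [1, 3, 4] / [2, 6] / [5];  common shape = (3, 2, 1)

Row-insert the values π_1, π_2, … into P one at a time, bumping the leftmost entry strictly greater than the inserted value down to the next row. The recording tableau Q records, in position (i, j), the step at which that cell was added to P.
  Insert 5 (step 1): P = [5];  Q = [1]
  Insert 1 (step 2): P = [1] / [5];  Q = [1] / [2]
  Insert 4 (step 3): P = [1, 4] / [5];  Q = [1, 3] / [2]
  Insert 6 (step 4): P = [1, 4, 6] / [5];  Q = [1, 3, 4] / [2]
  Insert 2 (step 5): P = [1, 2, 6] / [4] / [5];  Q = [1, 3, 4] / [2] / [5]
  Insert 3 (step 6): P = [1, 2, 3] / [4, 6] / [5];  Q = [1, 3, 4] / [2, 6] / [5]
Final shape: (3, 2, 1).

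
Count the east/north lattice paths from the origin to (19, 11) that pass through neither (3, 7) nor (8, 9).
Number of paths = 52346280

Inclusion–exclusion. Total paths: C(30, 19) = 54627300. Through P₁: C(10, 3)·C(20, 16) = 581400. Through P₂: C(17, 8)·C(13, 11) = 1896180. Since P₁ is strictly southwest of P₂, a monotone path through both must visit P₁ then P₂; paths through both = C(10, 3)·C(7, 5)·C(13, 11) = 196560. Avoid both = 54627300 − 581400 − 1896180 + 196560 = 52346280.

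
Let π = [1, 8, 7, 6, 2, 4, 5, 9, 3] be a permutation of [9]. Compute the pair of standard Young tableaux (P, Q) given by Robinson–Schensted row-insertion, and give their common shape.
P = [1, 2, 3, 5, 9] / [4] / [6] / [7] / [8];  Q = [1, 2, 6, 7, 8] / [3] / [4] / [5] / [9];  common shape = (5, 1, 1, 1, 1)

Row-insert the values π_1, π_2, … into P one at a time, bumping the leftmost entry strictly greater than the inserted value down to the next row. The recording tableau Q records, in position (i, j), the step at which that cell was added to P.
  Insert 1 (step 1): P = [1];  Q = [1]
  Insert 8 (step 2): P = [1, 8];  Q = [1, 2]
  Insert 7 (step 3): P = [1, 7] / [8];  Q = [1, 2] / [3]
  Insert 6 (step 4): P = [1, 6] / [7] / [8];  Q = [1, 2] / [3] / [4]
  Insert 2 (step 5): P = [1, 2] / [6] / [7] / [8];  Q = [1, 2] / [3] / [4] / [5]
  Insert 4 (step 6): P = [1, 2, 4] / [6] / [7] / [8];  Q = [1, 2, 6] / [3] / [4] / [5]
  Insert 5 (step 7): P = [1, 2, 4, 5] / [6] / [7] / [8];  Q = [1, 2, 6, 7] / [3] / [4] / [5]
  Insert 9 (step 8): P = [1, 2, 4, 5, 9] / [6] / [7] / [8];  Q = [1, 2, 6, 7, 8] / [3] / [4] / [5]
  Insert 3 (step 9): P = [1, 2, 3, 5, 9] / [4] / [6] / [7] / [8];  Q = [1, 2, 6, 7, 8] / [3] / [4] / [5] / [9]
Final shape: (5, 1, 1, 1, 1).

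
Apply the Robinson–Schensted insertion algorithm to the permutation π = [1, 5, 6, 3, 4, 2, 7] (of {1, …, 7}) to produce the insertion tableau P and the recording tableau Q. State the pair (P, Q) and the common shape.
P = [1, 2, 4, 7] / [3, 6] / [5];  Q = [1, 2, 3, 7] / [4, 5] / [6];  common shape = (4, 2, 1)

Row-insert the values π_1, π_2, … into P one at a time, bumping the leftmost entry strictly greater than the inserted value down to the next row. The recording tableau Q records, in position (i, j), the step at which that cell was added to P.
  Insert 1 (step 1): P = [1];  Q = [1]
  Insert 5 (step 2): P = [1, 5];  Q = [1, 2]
  Insert 6 (step 3): P = [1, 5, 6];  Q = [1, 2, 3]
  Insert 3 (step 4): P = [1, 3, 6] / [5];  Q = [1, 2, 3] / [4]
  Insert 4 (step 5): P = [1, 3, 4] / [5, 6];  Q = [1, 2, 3] / [4, 5]
  Insert 2 (step 6): P = [1, 2, 4] / [3, 6] / [5];  Q = [1, 2, 3] / [4, 5] / [6]
  Insert 7 (step 7): P = [1, 2, 4, 7] / [3, 6] / [5];  Q = [1, 2, 3, 7] / [4, 5] / [6]
Final shape: (4, 2, 1).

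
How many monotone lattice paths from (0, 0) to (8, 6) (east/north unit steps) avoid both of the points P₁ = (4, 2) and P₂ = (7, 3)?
Number of paths = 1713

Inclusion–exclusion. Total paths: C(14, 8) = 3003. Through P₁: C(6, 4)·C(8, 4) = 1050. Through P₂: C(10, 7)·C(4, 1) = 480. Since P₁ is strictly southwest of P₂, a monotone path through both must visit P₁ then P₂; paths through both = C(6, 4)·C(4, 3)·C(4, 1) = 240. Avoid both = 3003 − 1050 − 480 + 240 = 1713.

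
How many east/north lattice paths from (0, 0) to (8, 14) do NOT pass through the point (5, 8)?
Number of paths = 211662

Total paths from (0, 0) to (8, 14): C(22, 8) = 319770. Paths through (5, 8): (paths (0, 0) → (5, 8)) × (paths (5, 8) → (8, 14)) = C(13, 5) · C(9, 3) = 1287 · 84 = 108108. Avoidance count = 319770 − 108108 = 211662.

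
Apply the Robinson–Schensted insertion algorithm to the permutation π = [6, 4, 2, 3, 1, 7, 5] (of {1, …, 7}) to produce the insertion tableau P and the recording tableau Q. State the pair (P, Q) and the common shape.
P = [1, 3, 5] / [2, 7] / [4] / [6];  Q = [1, 4, 6] / [2, 7] / [3] / [5];  common shape = (3, 2, 1, 1)

Row-insert the values π_1, π_2, … into P one at a time, bumping the leftmost entry strictly greater than the inserted value down to the next row. The recording tableau Q records, in position (i, j), the step at which that cell was added to P.
  Insert 6 (step 1): P = [6];  Q = [1]
  Insert 4 (step 2): P = [4] / [6];  Q = [1] / [2]
  Insert 2 (step 3): P = [2] / [4] / [6];  Q = [1] / [2] / [3]
  Insert 3 (step 4): P = [2, 3] / [4] / [6];  Q = [1, 4] / [2] / [3]
  Insert 1 (step 5): P = [1, 3] / [2] / [4] / [6];  Q = [1, 4] / [2] / [3] / [5]
  Insert 7 (step 6): P = [1, 3, 7] / [2] / [4] / [6];  Q = [1, 4, 6] / [2] / [3] / [5]
  Insert 5 (step 7): P = [1, 3, 5] / [2, 7] / [4] / [6];  Q = [1, 4, 6] / [2, 7] / [3] / [5]
Final shape: (3, 2, 1, 1).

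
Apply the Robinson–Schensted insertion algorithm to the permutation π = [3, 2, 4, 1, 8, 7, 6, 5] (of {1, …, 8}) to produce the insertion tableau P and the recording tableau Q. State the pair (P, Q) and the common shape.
P = [1, 4, 5] / [2, 6] / [3, 7] / [8];  Q = [1, 3, 5] / [2, 6] / [4, 7] / [8];  common shape = (3, 2, 2, 1)

Row-insert the values π_1, π_2, … into P one at a time, bumping the leftmost entry strictly greater than the inserted value down to the next row. The recording tableau Q records, in position (i, j), the step at which that cell was added to P.
  Insert 3 (step 1): P = [3];  Q = [1]
  Insert 2 (step 2): P = [2] / [3];  Q = [1] / [2]
  Insert 4 (step 3): P = [2, 4] / [3];  Q = [1, 3] / [2]
  Insert 1 (step 4): P = [1, 4] / [2] / [3];  Q = [1, 3] / [2] / [4]
  Insert 8 (step 5): P = [1, 4, 8] / [2] / [3];  Q = [1, 3, 5] / [2] / [4]
  Insert 7 (step 6): P = [1, 4, 7] / [2, 8] / [3];  Q = [1, 3, 5] / [2, 6] / [4]
  Insert 6 (step 7): P = [1, 4, 6] / [2, 7] / [3, 8];  Q = [1, 3, 5] / [2, 6] / [4, 7]
  Insert 5 (step 8): P = [1, 4, 5] / [2, 6] / [3, 7] / [8];  Q = [1, 3, 5] / [2, 6] / [4, 7] / [8]
Final shape: (3, 2, 2, 1).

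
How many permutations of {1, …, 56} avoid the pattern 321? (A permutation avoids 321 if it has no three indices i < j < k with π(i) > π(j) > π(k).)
C_56 = 6852456927844873497549658464312

These 321-avoiding permutations are counted by the Catalan number C_n = (1/(n + 1)) · C(2n, n). For n = 56: C_56 = (1/57) · C(112, 56) = 390590044887157789360330532465784/57 = 6852456927844873497549658464312.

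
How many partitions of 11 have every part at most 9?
p(11, parts ≤ 9) = 54

Partitions of 11 with all parts ≤ 9: 9+2, 9+1+1, 8+3, 8+2+1, 8+1+1+1, 7+4, 7+3+1, 7+2+2, 7+2+1+1, 7+1+1+1+1, 6+5, 6+4+1, 6+3+2, 6+3+1+1, 6+2+2+1, 6+2+1+1+1, 6+1+1+1+1+1, 5+5+1, 5+4+2, 5+4+1+1, 5+3+3, 5+3+2+1, 5+3+1+1+1, 5+2+2+2, 5+2+2+1+1, 5+2+1+1+1+1, 5+1+1+1+1+1+1, 4+4+3, 4+4+2+1, 4+4+1+1+1, … (54 total). Count = 54.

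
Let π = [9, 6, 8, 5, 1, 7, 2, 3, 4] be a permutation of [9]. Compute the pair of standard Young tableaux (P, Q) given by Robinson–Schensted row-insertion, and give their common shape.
P = [1, 2, 3, 4] / [5, 7] / [6, 8] / [9];  Q = [1, 3, 8, 9] / [2, 6] / [4, 7] / [5];  common shape = (4, 2, 2, 1)

Row-insert the values π_1, π_2, … into P one at a time, bumping the leftmost entry strictly greater than the inserted value down to the next row. The recording tableau Q records, in position (i, j), the step at which that cell was added to P.
  Insert 9 (step 1): P = [9];  Q = [1]
  Insert 6 (step 2): P = [6] / [9];  Q = [1] / [2]
  Insert 8 (step 3): P = [6, 8] / [9];  Q = [1, 3] / [2]
  Insert 5 (step 4): P = [5, 8] / [6] / [9];  Q = [1, 3] / [2] / [4]
  Insert 1 (step 5): P = [1, 8] / [5] / [6] / [9];  Q = [1, 3] / [2] / [4] / [5]
  Insert 7 (step 6): P = [1, 7] / [5, 8] / [6] / [9];  Q = [1, 3] / [2, 6] / [4] / [5]
  Insert 2 (step 7): P = [1, 2] / [5, 7] / [6, 8] / [9];  Q = [1, 3] / [2, 6] / [4, 7] / [5]
  Insert 3 (step 8): P = [1, 2, 3] / [5, 7] / [6, 8] / [9];  Q = [1, 3, 8] / [2, 6] / [4, 7] / [5]
  Insert 4 (step 9): P = [1, 2, 3, 4] / [5, 7] / [6, 8] / [9];  Q = [1, 3, 8, 9] / [2, 6] / [4, 7] / [5]
Final shape: (4, 2, 2, 1).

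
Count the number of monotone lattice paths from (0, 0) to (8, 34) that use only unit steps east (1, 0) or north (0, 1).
Number of paths = 118030185

A monotone lattice path from (0, 0) to (8, 34) consists of 8 east steps and 34 north steps in some order, so it is determined by which 8 of the 42 steps are east. The count is C(42, 8) = 118030185.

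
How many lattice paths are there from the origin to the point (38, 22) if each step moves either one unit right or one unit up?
Number of paths = 14154280149473100

A monotone lattice path from (0, 0) to (38, 22) consists of 38 east steps and 22 north steps in some order, so it is determined by which 38 of the 60 steps are east. The count is C(60, 38) = 14154280149473100.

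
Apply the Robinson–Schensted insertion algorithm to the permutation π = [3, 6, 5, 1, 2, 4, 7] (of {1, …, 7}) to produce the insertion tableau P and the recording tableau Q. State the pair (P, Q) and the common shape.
P = [1, 2, 4, 7] / [3, 5] / [6];  Q = [1, 2, 6, 7] / [3, 5] / [4];  common shape = (4, 2, 1)

Row-insert the values π_1, π_2, … into P one at a time, bumping the leftmost entry strictly greater than the inserted value down to the next row. The recording tableau Q records, in position (i, j), the step at which that cell was added to P.
  Insert 3 (step 1): P = [3];  Q = [1]
  Insert 6 (step 2): P = [3, 6];  Q = [1, 2]
  Insert 5 (step 3): P = [3, 5] / [6];  Q = [1, 2] / [3]
  Insert 1 (step 4): P = [1, 5] / [3] / [6];  Q = [1, 2] / [3] / [4]
  Insert 2 (step 5): P = [1, 2] / [3, 5] / [6];  Q = [1, 2] / [3, 5] / [4]
  Insert 4 (step 6): P = [1, 2, 4] / [3, 5] / [6];  Q = [1, 2, 6] / [3, 5] / [4]
  Insert 7 (step 7): P = [1, 2, 4, 7] / [3, 5] / [6];  Q = [1, 2, 6, 7] / [3, 5] / [4]
Final shape: (4, 2, 1).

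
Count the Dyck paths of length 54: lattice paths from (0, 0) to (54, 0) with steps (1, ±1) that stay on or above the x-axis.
C_27 = 69533550916004

These Dyck paths are counted by the Catalan number C_n = (1/(n + 1)) · C(2n, n). For n = 27: C_27 = (1/28) · C(54, 27) = 1946939425648112/28 = 69533550916004.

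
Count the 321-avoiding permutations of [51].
C_51 = 7684785670514316385230816156

These 321-avoiding permutations are counted by the Catalan number C_n = (1/(n + 1)) · C(2n, n). For n = 51: C_51 = (1/52) · C(102, 51) = 399608854866744452032002440112/52 = 7684785670514316385230816156.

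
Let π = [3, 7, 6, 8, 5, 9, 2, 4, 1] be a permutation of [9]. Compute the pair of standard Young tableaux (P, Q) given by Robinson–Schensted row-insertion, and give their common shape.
P = [1, 4, 8, 9] / [2, 5] / [3] / [6] / [7];  Q = [1, 2, 4, 6] / [3, 8] / [5] / [7] / [9];  common shape = (4, 2, 1, 1, 1)

Row-insert the values π_1, π_2, … into P one at a time, bumping the leftmost entry strictly greater than the inserted value down to the next row. The recording tableau Q records, in position (i, j), the step at which that cell was added to P.
  Insert 3 (step 1): P = [3];  Q = [1]
  Insert 7 (step 2): P = [3, 7];  Q = [1, 2]
  Insert 6 (step 3): P = [3, 6] / [7];  Q = [1, 2] / [3]
  Insert 8 (step 4): P = [3, 6, 8] / [7];  Q = [1, 2, 4] / [3]
  Insert 5 (step 5): P = [3, 5, 8] / [6] / [7];  Q = [1, 2, 4] / [3] / [5]
  Insert 9 (step 6): P = [3, 5, 8, 9] / [6] / [7];  Q = [1, 2, 4, 6] / [3] / [5]
  Insert 2 (step 7): P = [2, 5, 8, 9] / [3] / [6] / [7];  Q = [1, 2, 4, 6] / [3] / [5] / [7]
  Insert 4 (step 8): P = [2, 4, 8, 9] / [3, 5] / [6] / [7];  Q = [1, 2, 4, 6] / [3, 8] / [5] / [7]
  Insert 1 (step 9): P = [1, 4, 8, 9] / [2, 5] / [3] / [6] / [7];  Q = [1, 2, 4, 6] / [3, 8] / [5] / [7] / [9]
Final shape: (4, 2, 1, 1, 1).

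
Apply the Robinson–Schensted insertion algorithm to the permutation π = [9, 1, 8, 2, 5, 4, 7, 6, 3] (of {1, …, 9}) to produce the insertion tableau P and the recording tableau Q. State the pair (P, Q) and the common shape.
P = [1, 2, 3, 6] / [4, 7] / [5] / [8] / [9];  Q = [1, 3, 5, 7] / [2, 8] / [4] / [6] / [9];  common shape = (4, 2, 1, 1, 1)

Row-insert the values π_1, π_2, … into P one at a time, bumping the leftmost entry strictly greater than the inserted value down to the next row. The recording tableau Q records, in position (i, j), the step at which that cell was added to P.
  Insert 9 (step 1): P = [9];  Q = [1]
  Insert 1 (step 2): P = [1] / [9];  Q = [1] / [2]
  Insert 8 (step 3): P = [1, 8] / [9];  Q = [1, 3] / [2]
  Insert 2 (step 4): P = [1, 2] / [8] / [9];  Q = [1, 3] / [2] / [4]
  Insert 5 (step 5): P = [1, 2, 5] / [8] / [9];  Q = [1, 3, 5] / [2] / [4]
  Insert 4 (step 6): P = [1, 2, 4] / [5] / [8] / [9];  Q = [1, 3, 5] / [2] / [4] / [6]
  Insert 7 (step 7): P = [1, 2, 4, 7] / [5] / [8] / [9];  Q = [1, 3, 5, 7] / [2] / [4] / [6]
  Insert 6 (step 8): P = [1, 2, 4, 6] / [5, 7] / [8] / [9];  Q = [1, 3, 5, 7] / [2, 8] / [4] / [6]
  Insert 3 (step 9): P = [1, 2, 3, 6] / [4, 7] / [5] / [8] / [9];  Q = [1, 3, 5, 7] / [2, 8] / [4] / [6] / [9]
Final shape: (4, 2, 1, 1, 1).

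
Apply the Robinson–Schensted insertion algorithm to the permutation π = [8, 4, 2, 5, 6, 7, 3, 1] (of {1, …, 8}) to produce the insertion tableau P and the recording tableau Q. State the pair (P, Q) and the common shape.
P = [1, 3, 6, 7] / [2, 5] / [4] / [8];  Q = [1, 4, 5, 6] / [2, 7] / [3] / [8];  common shape = (4, 2, 1, 1)

Row-insert the values π_1, π_2, … into P one at a time, bumping the leftmost entry strictly greater than the inserted value down to the next row. The recording tableau Q records, in position (i, j), the step at which that cell was added to P.
  Insert 8 (step 1): P = [8];  Q = [1]
  Insert 4 (step 2): P = [4] / [8];  Q = [1] / [2]
  Insert 2 (step 3): P = [2] / [4] / [8];  Q = [1] / [2] / [3]
  Insert 5 (step 4): P = [2, 5] / [4] / [8];  Q = [1, 4] / [2] / [3]
  Insert 6 (step 5): P = [2, 5, 6] / [4] / [8];  Q = [1, 4, 5] / [2] / [3]
  Insert 7 (step 6): P = [2, 5, 6, 7] / [4] / [8];  Q = [1, 4, 5, 6] / [2] / [3]
  Insert 3 (step 7): P = [2, 3, 6, 7] / [4, 5] / [8];  Q = [1, 4, 5, 6] / [2, 7] / [3]
  Insert 1 (step 8): P = [1, 3, 6, 7] / [2, 5] / [4] / [8];  Q = [1, 4, 5, 6] / [2, 7] / [3] / [8]
Final shape: (4, 2, 1, 1).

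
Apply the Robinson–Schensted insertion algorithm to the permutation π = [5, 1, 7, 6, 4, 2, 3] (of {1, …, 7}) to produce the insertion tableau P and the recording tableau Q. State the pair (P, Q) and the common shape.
P = [1, 2, 3] / [4, 6] / [5] / [7];  Q = [1, 3, 7] / [2, 4] / [5] / [6];  common shape = (3, 2, 1, 1)

Row-insert the values π_1, π_2, … into P one at a time, bumping the leftmost entry strictly greater than the inserted value down to the next row. The recording tableau Q records, in position (i, j), the step at which that cell was added to P.
  Insert 5 (step 1): P = [5];  Q = [1]
  Insert 1 (step 2): P = [1] / [5];  Q = [1] / [2]
  Insert 7 (step 3): P = [1, 7] / [5];  Q = [1, 3] / [2]
  Insert 6 (step 4): P = [1, 6] / [5, 7];  Q = [1, 3] / [2, 4]
  Insert 4 (step 5): P = [1, 4] / [5, 6] / [7];  Q = [1, 3] / [2, 4] / [5]
  Insert 2 (step 6): P = [1, 2] / [4, 6] / [5] / [7];  Q = [1, 3] / [2, 4] / [5] / [6]
  Insert 3 (step 7): P = [1, 2, 3] / [4, 6] / [5] / [7];  Q = [1, 3, 7] / [2, 4] / [5] / [6]
Final shape: (3, 2, 1, 1).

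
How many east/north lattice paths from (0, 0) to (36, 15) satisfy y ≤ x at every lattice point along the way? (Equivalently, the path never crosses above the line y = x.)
Number of paths = 1895969056520

By the reflection principle (André's argument), the number of monotone paths to (36, 15) with n ≤ m that never go above y = x is C(51, 36) − C(51, 37) = 3188675231420 − 1292706174900 = 1895969056520.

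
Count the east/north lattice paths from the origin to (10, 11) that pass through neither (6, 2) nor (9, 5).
Number of paths = 322602

Inclusion–exclusion. Total paths: C(21, 10) = 352716. Through P₁: C(8, 6)·C(13, 4) = 20020. Through P₂: C(14, 9)·C(7, 1) = 14014. Since P₁ is strictly southwest of P₂, a monotone path through both must visit P₁ then P₂; paths through both = C(8, 6)·C(6, 3)·C(7, 1) = 3920. Avoid both = 352716 − 20020 − 14014 + 3920 = 322602.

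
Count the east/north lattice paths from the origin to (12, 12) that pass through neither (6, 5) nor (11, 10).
Number of paths = 1202488

Inclusion–exclusion. Total paths: C(24, 12) = 2704156. Through P₁: C(11, 6)·C(13, 6) = 792792. Through P₂: C(21, 11)·C(3, 1) = 1058148. Since P₁ is strictly southwest of P₂, a monotone path through both must visit P₁ then P₂; paths through both = C(11, 6)·C(10, 5)·C(3, 1) = 349272. Avoid both = 2704156 − 792792 − 1058148 + 349272 = 1202488.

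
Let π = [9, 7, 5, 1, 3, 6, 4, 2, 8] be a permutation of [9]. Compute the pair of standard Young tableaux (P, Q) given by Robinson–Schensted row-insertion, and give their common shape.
P = [1, 2, 4, 8] / [3, 6] / [5] / [7] / [9];  Q = [1, 5, 6, 9] / [2, 7] / [3] / [4] / [8];  common shape = (4, 2, 1, 1, 1)

Row-insert the values π_1, π_2, … into P one at a time, bumping the leftmost entry strictly greater than the inserted value down to the next row. The recording tableau Q records, in position (i, j), the step at which that cell was added to P.
  Insert 9 (step 1): P = [9];  Q = [1]
  Insert 7 (step 2): P = [7] / [9];  Q = [1] / [2]
  Insert 5 (step 3): P = [5] / [7] / [9];  Q = [1] / [2] / [3]
  Insert 1 (step 4): P = [1] / [5] / [7] / [9];  Q = [1] / [2] / [3] / [4]
  Insert 3 (step 5): P = [1, 3] / [5] / [7] / [9];  Q = [1, 5] / [2] / [3] / [4]
  Insert 6 (step 6): P = [1, 3, 6] / [5] / [7] / [9];  Q = [1, 5, 6] / [2] / [3] / [4]
  Insert 4 (step 7): P = [1, 3, 4] / [5, 6] / [7] / [9];  Q = [1, 5, 6] / [2, 7] / [3] / [4]
  Insert 2 (step 8): P = [1, 2, 4] / [3, 6] / [5] / [7] / [9];  Q = [1, 5, 6] / [2, 7] / [3] / [4] / [8]
  Insert 8 (step 9): P = [1, 2, 4, 8] / [3, 6] / [5] / [7] / [9];  Q = [1, 5, 6, 9] / [2, 7] / [3] / [4] / [8]
Final shape: (4, 2, 1, 1, 1).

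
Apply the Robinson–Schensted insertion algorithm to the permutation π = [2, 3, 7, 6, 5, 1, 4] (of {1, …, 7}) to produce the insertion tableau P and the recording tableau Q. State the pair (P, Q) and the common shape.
P = [1, 3, 4] / [2, 5] / [6] / [7];  Q = [1, 2, 3] / [4, 7] / [5] / [6];  common shape = (3, 2, 1, 1)

Row-insert the values π_1, π_2, … into P one at a time, bumping the leftmost entry strictly greater than the inserted value down to the next row. The recording tableau Q records, in position (i, j), the step at which that cell was added to P.
  Insert 2 (step 1): P = [2];  Q = [1]
  Insert 3 (step 2): P = [2, 3];  Q = [1, 2]
  Insert 7 (step 3): P = [2, 3, 7];  Q = [1, 2, 3]
  Insert 6 (step 4): P = [2, 3, 6] / [7];  Q = [1, 2, 3] / [4]
  Insert 5 (step 5): P = [2, 3, 5] / [6] / [7];  Q = [1, 2, 3] / [4] / [5]
  Insert 1 (step 6): P = [1, 3, 5] / [2] / [6] / [7];  Q = [1, 2, 3] / [4] / [5] / [6]
  Insert 4 (step 7): P = [1, 3, 4] / [2, 5] / [6] / [7];  Q = [1, 2, 3] / [4, 7] / [5] / [6]
Final shape: (3, 2, 1, 1).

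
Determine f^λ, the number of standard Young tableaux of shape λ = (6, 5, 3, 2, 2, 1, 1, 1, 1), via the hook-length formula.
# SYT of shape (6, 5, 3, 2, 2, 1, 1, 1, 1) = 2540395000

Hook-length formula: f^λ = n! / Π hook(c), product over all cells c of the Young diagram. For λ = (6, 5, 3, 2, 2, 1, 1, 1, 1), n = 22 boxes. Hook lengths by row (left-to-right, top-to-bottom): [14, 9, 6, 4, 3, 1]; [12, 7, 4, 2, 1]; [9, 4, 1]; [7, 2]; [6, 1]; [4]; [3]; [2]; [1]. Product of hooks = 442451165184. So f^λ = 22! / 442451165184 = 1124000727777607680000 / 442451165184 = 2540395000.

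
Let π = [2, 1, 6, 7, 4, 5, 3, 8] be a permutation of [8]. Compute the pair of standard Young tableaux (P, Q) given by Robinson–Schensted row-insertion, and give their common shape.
P = [1, 3, 5, 8] / [2, 4, 7] / [6];  Q = [1, 3, 4, 8] / [2, 5, 6] / [7];  common shape = (4, 3, 1)

Row-insert the values π_1, π_2, … into P one at a time, bumping the leftmost entry strictly greater than the inserted value down to the next row. The recording tableau Q records, in position (i, j), the step at which that cell was added to P.
  Insert 2 (step 1): P = [2];  Q = [1]
  Insert 1 (step 2): P = [1] / [2];  Q = [1] / [2]
  Insert 6 (step 3): P = [1, 6] / [2];  Q = [1, 3] / [2]
  Insert 7 (step 4): P = [1, 6, 7] / [2];  Q = [1, 3, 4] / [2]
  Insert 4 (step 5): P = [1, 4, 7] / [2, 6];  Q = [1, 3, 4] / [2, 5]
  Insert 5 (step 6): P = [1, 4, 5] / [2, 6, 7];  Q = [1, 3, 4] / [2, 5, 6]
  Insert 3 (step 7): P = [1, 3, 5] / [2, 4, 7] / [6];  Q = [1, 3, 4] / [2, 5, 6] / [7]
  Insert 8 (step 8): P = [1, 3, 5, 8] / [2, 4, 7] / [6];  Q = [1, 3, 4, 8] / [2, 5, 6] / [7]
Final shape: (4, 3, 1).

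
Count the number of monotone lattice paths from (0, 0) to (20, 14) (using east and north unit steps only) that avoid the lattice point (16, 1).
Number of paths = 1391935180

Total paths from (0, 0) to (20, 14): C(34, 20) = 1391975640. Paths through (16, 1): (paths (0, 0) → (16, 1)) × (paths (16, 1) → (20, 14)) = C(17, 16) · C(17, 4) = 17 · 2380 = 40460. Avoidance count = 1391975640 − 40460 = 1391935180.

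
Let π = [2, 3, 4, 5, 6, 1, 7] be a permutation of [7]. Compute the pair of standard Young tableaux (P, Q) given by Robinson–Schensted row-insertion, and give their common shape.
P = [1, 3, 4, 5, 6, 7] / [2];  Q = [1, 2, 3, 4, 5, 7] / [6];  common shape = (6, 1)

Row-insert the values π_1, π_2, … into P one at a time, bumping the leftmost entry strictly greater than the inserted value down to the next row. The recording tableau Q records, in position (i, j), the step at which that cell was added to P.
  Insert 2 (step 1): P = [2];  Q = [1]
  Insert 3 (step 2): P = [2, 3];  Q = [1, 2]
  Insert 4 (step 3): P = [2, 3, 4];  Q = [1, 2, 3]
  Insert 5 (step 4): P = [2, 3, 4, 5];  Q = [1, 2, 3, 4]
  Insert 6 (step 5): P = [2, 3, 4, 5, 6];  Q = [1, 2, 3, 4, 5]
  Insert 1 (step 6): P = [1, 3, 4, 5, 6] / [2];  Q = [1, 2, 3, 4, 5] / [6]
  Insert 7 (step 7): P = [1, 3, 4, 5, 6, 7] / [2];  Q = [1, 2, 3, 4, 5, 7] / [6]
Final shape: (6, 1).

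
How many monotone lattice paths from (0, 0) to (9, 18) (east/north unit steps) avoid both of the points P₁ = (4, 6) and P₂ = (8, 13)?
Number of paths = 2582205

Inclusion–exclusion. Total paths: C(27, 9) = 4686825. Through P₁: C(10, 4)·C(17, 5) = 1299480. Through P₂: C(21, 8)·C(6, 1) = 1220940. Since P₁ is strictly southwest of P₂, a monotone path through both must visit P₁ then P₂; paths through both = C(10, 4)·C(11, 4)·C(6, 1) = 415800. Avoid both = 4686825 − 1299480 − 1220940 + 415800 = 2582205.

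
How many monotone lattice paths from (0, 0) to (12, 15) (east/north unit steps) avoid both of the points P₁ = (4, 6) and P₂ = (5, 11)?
Number of paths = 11253120

Inclusion–exclusion. Total paths: C(27, 12) = 17383860. Through P₁: C(10, 4)·C(17, 8) = 5105100. Through P₂: C(16, 5)·C(11, 7) = 1441440. Since P₁ is strictly southwest of P₂, a monotone path through both must visit P₁ then P₂; paths through both = C(10, 4)·C(6, 1)·C(11, 7) = 415800. Avoid both = 17383860 − 5105100 − 1441440 + 415800 = 11253120.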